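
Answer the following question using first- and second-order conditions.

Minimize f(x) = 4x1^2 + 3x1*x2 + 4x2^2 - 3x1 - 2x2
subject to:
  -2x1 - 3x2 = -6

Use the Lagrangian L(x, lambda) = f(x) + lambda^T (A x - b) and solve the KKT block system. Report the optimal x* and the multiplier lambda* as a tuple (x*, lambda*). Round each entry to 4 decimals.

Form the Lagrangian:
  L(x, lambda) = (1/2) x^T Q x + c^T x + lambda^T (A x - b)
Stationarity (grad_x L = 0): Q x + c + A^T lambda = 0.
Primal feasibility: A x = b.

This gives the KKT block system:
  [ Q   A^T ] [ x     ]   [-c ]
  [ A    0  ] [ lambda ] = [ b ]

Solving the linear system:
  x*      = (0.8382, 1.4412)
  lambda* = (4.0147)
  f(x*)   = 9.3456

x* = (0.8382, 1.4412), lambda* = (4.0147)


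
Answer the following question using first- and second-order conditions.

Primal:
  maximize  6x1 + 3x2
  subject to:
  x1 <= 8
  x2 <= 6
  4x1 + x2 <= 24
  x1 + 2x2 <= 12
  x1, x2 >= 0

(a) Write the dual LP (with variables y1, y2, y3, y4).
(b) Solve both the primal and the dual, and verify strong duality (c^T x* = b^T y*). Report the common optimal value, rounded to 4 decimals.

The standard primal-dual pair for 'max c^T x s.t. A x <= b, x >= 0' is:
  Dual:  min b^T y  s.t.  A^T y >= c,  y >= 0.

So the dual LP is:
  minimize  8y1 + 6y2 + 24y3 + 12y4
  subject to:
    y1 + 4y3 + y4 >= 6
    y2 + y3 + 2y4 >= 3
    y1, y2, y3, y4 >= 0

Solving the primal: x* = (5.1429, 3.4286).
  primal value c^T x* = 41.1429.
Solving the dual: y* = (0, 0, 1.2857, 0.8571).
  dual value b^T y* = 41.1429.
Strong duality: c^T x* = b^T y*. Confirmed.

41.1429


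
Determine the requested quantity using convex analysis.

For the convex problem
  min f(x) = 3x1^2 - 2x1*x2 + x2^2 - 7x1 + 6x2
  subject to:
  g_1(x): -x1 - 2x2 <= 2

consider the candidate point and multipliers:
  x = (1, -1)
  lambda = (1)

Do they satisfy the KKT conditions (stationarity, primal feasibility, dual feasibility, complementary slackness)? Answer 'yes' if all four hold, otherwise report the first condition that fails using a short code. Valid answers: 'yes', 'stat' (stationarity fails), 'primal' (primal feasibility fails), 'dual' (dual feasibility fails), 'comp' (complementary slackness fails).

Gradient of f: grad f(x) = Q x + c = (1, 2)
Constraint values g_i(x) = a_i^T x - b_i:
  g_1((1, -1)) = -1
Stationarity residual: grad f(x) + sum_i lambda_i a_i = (0, 0)
  -> stationarity OK
Primal feasibility (all g_i <= 0): OK
Dual feasibility (all lambda_i >= 0): OK
Complementary slackness (lambda_i * g_i(x) = 0 for all i): FAILS

Verdict: the first failing condition is complementary_slackness -> comp.

comp


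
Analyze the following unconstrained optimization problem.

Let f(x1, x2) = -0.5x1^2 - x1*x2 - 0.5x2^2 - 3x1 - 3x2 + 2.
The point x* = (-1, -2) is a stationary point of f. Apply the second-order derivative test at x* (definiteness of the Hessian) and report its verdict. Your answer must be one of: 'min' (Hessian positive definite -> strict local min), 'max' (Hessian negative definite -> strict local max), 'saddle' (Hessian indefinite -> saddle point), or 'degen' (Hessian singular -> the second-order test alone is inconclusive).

Compute the Hessian H = grad^2 f:
  H = [[-1, -1], [-1, -1]]
Verify stationarity: grad f(x*) = H x* + g = (0, 0).
Eigenvalues of H: -2, 0.
H has a zero eigenvalue (singular; negative semidefinite but not definite), so H is neither positive definite, negative definite, nor indefinite. The second-order test alone is inconclusive -> degen.
(Indeed, f is constant along the null direction of H through x*, so x* is not a strict local extremum.)

degen


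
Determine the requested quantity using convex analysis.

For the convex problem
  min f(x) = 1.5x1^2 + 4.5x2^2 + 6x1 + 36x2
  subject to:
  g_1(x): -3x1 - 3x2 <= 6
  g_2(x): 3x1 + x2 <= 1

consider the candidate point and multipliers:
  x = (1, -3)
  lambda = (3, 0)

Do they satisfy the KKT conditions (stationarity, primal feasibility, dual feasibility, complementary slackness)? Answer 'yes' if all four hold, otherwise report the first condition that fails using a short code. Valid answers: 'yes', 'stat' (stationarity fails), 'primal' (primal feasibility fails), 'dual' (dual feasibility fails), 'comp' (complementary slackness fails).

Gradient of f: grad f(x) = Q x + c = (9, 9)
Constraint values g_i(x) = a_i^T x - b_i:
  g_1((1, -3)) = 0
  g_2((1, -3)) = -1
Stationarity residual: grad f(x) + sum_i lambda_i a_i = (0, 0)
  -> stationarity OK
Primal feasibility (all g_i <= 0): OK
Dual feasibility (all lambda_i >= 0): OK
Complementary slackness (lambda_i * g_i(x) = 0 for all i): OK

Verdict: yes, KKT holds.

yes


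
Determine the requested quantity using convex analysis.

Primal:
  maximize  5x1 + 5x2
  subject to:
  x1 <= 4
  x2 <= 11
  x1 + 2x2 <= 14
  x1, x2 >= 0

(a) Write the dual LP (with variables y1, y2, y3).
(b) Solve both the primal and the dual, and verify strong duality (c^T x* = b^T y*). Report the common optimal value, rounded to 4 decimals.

The standard primal-dual pair for 'max c^T x s.t. A x <= b, x >= 0' is:
  Dual:  min b^T y  s.t.  A^T y >= c,  y >= 0.

So the dual LP is:
  minimize  4y1 + 11y2 + 14y3
  subject to:
    y1 + y3 >= 5
    y2 + 2y3 >= 5
    y1, y2, y3 >= 0

Solving the primal: x* = (4, 5).
  primal value c^T x* = 45.
Solving the dual: y* = (2.5, 0, 2.5).
  dual value b^T y* = 45.
Strong duality: c^T x* = b^T y*. Confirmed.

45


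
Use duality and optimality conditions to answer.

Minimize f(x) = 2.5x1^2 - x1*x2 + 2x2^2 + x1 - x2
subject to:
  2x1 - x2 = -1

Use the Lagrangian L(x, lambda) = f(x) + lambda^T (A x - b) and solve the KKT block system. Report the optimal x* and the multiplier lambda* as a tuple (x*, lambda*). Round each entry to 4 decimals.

Form the Lagrangian:
  L(x, lambda) = (1/2) x^T Q x + c^T x + lambda^T (A x - b)
Stationarity (grad_x L = 0): Q x + c + A^T lambda = 0.
Primal feasibility: A x = b.

This gives the KKT block system:
  [ Q   A^T ] [ x     ]   [-c ]
  [ A    0  ] [ lambda ] = [ b ]

Solving the linear system:
  x*      = (-0.3529, 0.2941)
  lambda* = (0.5294)
  f(x*)   = -0.0588

x* = (-0.3529, 0.2941), lambda* = (0.5294)


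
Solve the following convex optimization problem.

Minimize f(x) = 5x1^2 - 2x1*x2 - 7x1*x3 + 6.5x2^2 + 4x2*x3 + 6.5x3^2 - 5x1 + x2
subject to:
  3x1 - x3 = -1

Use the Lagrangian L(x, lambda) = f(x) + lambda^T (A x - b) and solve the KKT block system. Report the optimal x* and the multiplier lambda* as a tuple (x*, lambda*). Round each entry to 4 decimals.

Form the Lagrangian:
  L(x, lambda) = (1/2) x^T Q x + c^T x + lambda^T (A x - b)
Stationarity (grad_x L = 0): Q x + c + A^T lambda = 0.
Primal feasibility: A x = b.

This gives the KKT block system:
  [ Q   A^T ] [ x     ]   [-c ]
  [ A    0  ] [ lambda ] = [ b ]

Solving the linear system:
  x*      = (-0.2995, -0.1542, 0.1015)
  lambda* = (2.799)
  f(x*)   = 2.0711

x* = (-0.2995, -0.1542, 0.1015), lambda* = (2.799)


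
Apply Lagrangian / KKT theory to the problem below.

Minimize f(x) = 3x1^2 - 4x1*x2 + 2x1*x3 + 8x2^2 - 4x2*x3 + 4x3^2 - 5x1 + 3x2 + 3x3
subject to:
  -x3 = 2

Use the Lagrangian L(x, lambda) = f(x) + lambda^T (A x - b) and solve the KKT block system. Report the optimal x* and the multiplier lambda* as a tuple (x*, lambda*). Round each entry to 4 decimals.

Form the Lagrangian:
  L(x, lambda) = (1/2) x^T Q x + c^T x + lambda^T (A x - b)
Stationarity (grad_x L = 0): Q x + c + A^T lambda = 0.
Primal feasibility: A x = b.

This gives the KKT block system:
  [ Q   A^T ] [ x     ]   [-c ]
  [ A    0  ] [ lambda ] = [ b ]

Solving the linear system:
  x*      = (1.25, -0.375, -2)
  lambda* = (-9)
  f(x*)   = 2.3125

x* = (1.25, -0.375, -2), lambda* = (-9)


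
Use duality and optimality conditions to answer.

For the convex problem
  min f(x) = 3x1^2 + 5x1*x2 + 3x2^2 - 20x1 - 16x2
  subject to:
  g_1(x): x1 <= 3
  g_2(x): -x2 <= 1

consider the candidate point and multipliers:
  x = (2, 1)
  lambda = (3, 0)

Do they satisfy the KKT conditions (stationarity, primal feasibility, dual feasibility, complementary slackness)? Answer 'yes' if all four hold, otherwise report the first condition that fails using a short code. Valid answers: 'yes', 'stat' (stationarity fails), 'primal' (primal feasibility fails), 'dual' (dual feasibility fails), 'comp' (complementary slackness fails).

Gradient of f: grad f(x) = Q x + c = (-3, 0)
Constraint values g_i(x) = a_i^T x - b_i:
  g_1((2, 1)) = -1
  g_2((2, 1)) = -2
Stationarity residual: grad f(x) + sum_i lambda_i a_i = (0, 0)
  -> stationarity OK
Primal feasibility (all g_i <= 0): OK
Dual feasibility (all lambda_i >= 0): OK
Complementary slackness (lambda_i * g_i(x) = 0 for all i): FAILS

Verdict: the first failing condition is complementary_slackness -> comp.

comp


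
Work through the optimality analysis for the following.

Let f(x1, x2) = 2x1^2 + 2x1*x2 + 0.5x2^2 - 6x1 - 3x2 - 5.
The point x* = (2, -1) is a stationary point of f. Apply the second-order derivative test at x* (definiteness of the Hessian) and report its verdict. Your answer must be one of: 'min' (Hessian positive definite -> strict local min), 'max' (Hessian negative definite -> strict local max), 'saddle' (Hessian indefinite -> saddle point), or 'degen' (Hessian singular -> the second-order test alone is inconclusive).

Compute the Hessian H = grad^2 f:
  H = [[4, 2], [2, 1]]
Verify stationarity: grad f(x*) = H x* + g = (0, 0).
Eigenvalues of H: 0, 5.
H has a zero eigenvalue (singular; positive semidefinite but not definite), so H is neither positive definite, negative definite, nor indefinite. The second-order test alone is inconclusive -> degen.
(Indeed, f is constant along the null direction of H through x*, so x* is not a strict local extremum.)

degen


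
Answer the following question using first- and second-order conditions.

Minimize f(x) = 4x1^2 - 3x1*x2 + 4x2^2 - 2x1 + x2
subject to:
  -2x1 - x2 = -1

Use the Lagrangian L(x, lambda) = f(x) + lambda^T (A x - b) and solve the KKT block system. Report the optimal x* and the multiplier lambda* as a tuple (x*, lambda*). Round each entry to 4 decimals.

Form the Lagrangian:
  L(x, lambda) = (1/2) x^T Q x + c^T x + lambda^T (A x - b)
Stationarity (grad_x L = 0): Q x + c + A^T lambda = 0.
Primal feasibility: A x = b.

This gives the KKT block system:
  [ Q   A^T ] [ x     ]   [-c ]
  [ A    0  ] [ lambda ] = [ b ]

Solving the linear system:
  x*      = (0.4423, 0.1154)
  lambda* = (0.5962)
  f(x*)   = -0.0865

x* = (0.4423, 0.1154), lambda* = (0.5962)


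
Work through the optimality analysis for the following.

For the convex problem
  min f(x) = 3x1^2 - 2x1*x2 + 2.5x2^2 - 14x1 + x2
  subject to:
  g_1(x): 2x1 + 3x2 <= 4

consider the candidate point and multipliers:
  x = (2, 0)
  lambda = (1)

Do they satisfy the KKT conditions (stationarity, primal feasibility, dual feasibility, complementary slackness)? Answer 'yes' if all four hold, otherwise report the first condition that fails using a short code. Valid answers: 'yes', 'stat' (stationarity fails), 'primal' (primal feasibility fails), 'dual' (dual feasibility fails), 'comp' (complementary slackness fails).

Gradient of f: grad f(x) = Q x + c = (-2, -3)
Constraint values g_i(x) = a_i^T x - b_i:
  g_1((2, 0)) = 0
Stationarity residual: grad f(x) + sum_i lambda_i a_i = (0, 0)
  -> stationarity OK
Primal feasibility (all g_i <= 0): OK
Dual feasibility (all lambda_i >= 0): OK
Complementary slackness (lambda_i * g_i(x) = 0 for all i): OK

Verdict: yes, KKT holds.

yes


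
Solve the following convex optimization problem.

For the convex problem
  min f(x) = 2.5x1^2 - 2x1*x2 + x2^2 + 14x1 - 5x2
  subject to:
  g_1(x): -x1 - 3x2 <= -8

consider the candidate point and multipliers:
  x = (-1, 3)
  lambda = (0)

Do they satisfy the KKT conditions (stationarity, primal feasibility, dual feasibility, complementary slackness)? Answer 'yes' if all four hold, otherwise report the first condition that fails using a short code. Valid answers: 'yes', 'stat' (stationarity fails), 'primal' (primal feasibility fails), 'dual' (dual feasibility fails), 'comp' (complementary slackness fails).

Gradient of f: grad f(x) = Q x + c = (3, 3)
Constraint values g_i(x) = a_i^T x - b_i:
  g_1((-1, 3)) = 0
Stationarity residual: grad f(x) + sum_i lambda_i a_i = (3, 3)
  -> stationarity FAILS
Primal feasibility (all g_i <= 0): OK
Dual feasibility (all lambda_i >= 0): OK
Complementary slackness (lambda_i * g_i(x) = 0 for all i): OK

Verdict: the first failing condition is stationarity -> stat.

stat


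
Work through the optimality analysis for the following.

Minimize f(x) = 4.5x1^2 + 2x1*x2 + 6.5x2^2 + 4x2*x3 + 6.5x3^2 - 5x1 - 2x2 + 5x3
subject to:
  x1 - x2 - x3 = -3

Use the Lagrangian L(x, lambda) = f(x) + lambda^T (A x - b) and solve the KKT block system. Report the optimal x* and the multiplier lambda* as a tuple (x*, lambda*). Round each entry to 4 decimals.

Form the Lagrangian:
  L(x, lambda) = (1/2) x^T Q x + c^T x + lambda^T (A x - b)
Stationarity (grad_x L = 0): Q x + c + A^T lambda = 0.
Primal feasibility: A x = b.

This gives the KKT block system:
  [ Q   A^T ] [ x     ]   [-c ]
  [ A    0  ] [ lambda ] = [ b ]

Solving the linear system:
  x*      = (-1.3372, 1.3689, 0.2939)
  lambda* = (14.2968)
  f(x*)   = 24.1542

x* = (-1.3372, 1.3689, 0.2939), lambda* = (14.2968)


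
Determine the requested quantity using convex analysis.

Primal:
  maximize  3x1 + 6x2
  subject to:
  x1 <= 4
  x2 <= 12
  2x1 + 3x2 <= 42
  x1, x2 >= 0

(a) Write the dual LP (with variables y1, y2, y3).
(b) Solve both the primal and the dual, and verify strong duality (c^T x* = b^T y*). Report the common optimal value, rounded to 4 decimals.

The standard primal-dual pair for 'max c^T x s.t. A x <= b, x >= 0' is:
  Dual:  min b^T y  s.t.  A^T y >= c,  y >= 0.

So the dual LP is:
  minimize  4y1 + 12y2 + 42y3
  subject to:
    y1 + 2y3 >= 3
    y2 + 3y3 >= 6
    y1, y2, y3 >= 0

Solving the primal: x* = (3, 12).
  primal value c^T x* = 81.
Solving the dual: y* = (0, 1.5, 1.5).
  dual value b^T y* = 81.
Strong duality: c^T x* = b^T y*. Confirmed.

81


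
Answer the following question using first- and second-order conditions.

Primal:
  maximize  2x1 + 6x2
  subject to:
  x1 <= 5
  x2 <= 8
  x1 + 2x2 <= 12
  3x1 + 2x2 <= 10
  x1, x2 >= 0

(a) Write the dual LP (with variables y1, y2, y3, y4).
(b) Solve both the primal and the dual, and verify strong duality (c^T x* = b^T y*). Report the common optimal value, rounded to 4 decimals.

The standard primal-dual pair for 'max c^T x s.t. A x <= b, x >= 0' is:
  Dual:  min b^T y  s.t.  A^T y >= c,  y >= 0.

So the dual LP is:
  minimize  5y1 + 8y2 + 12y3 + 10y4
  subject to:
    y1 + y3 + 3y4 >= 2
    y2 + 2y3 + 2y4 >= 6
    y1, y2, y3, y4 >= 0

Solving the primal: x* = (0, 5).
  primal value c^T x* = 30.
Solving the dual: y* = (0, 0, 0, 3).
  dual value b^T y* = 30.
Strong duality: c^T x* = b^T y*. Confirmed.

30


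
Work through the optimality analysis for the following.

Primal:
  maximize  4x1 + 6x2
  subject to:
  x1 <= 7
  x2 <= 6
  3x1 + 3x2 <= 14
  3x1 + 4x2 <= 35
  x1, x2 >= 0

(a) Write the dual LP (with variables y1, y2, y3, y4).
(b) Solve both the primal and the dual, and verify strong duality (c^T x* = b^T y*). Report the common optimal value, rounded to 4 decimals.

The standard primal-dual pair for 'max c^T x s.t. A x <= b, x >= 0' is:
  Dual:  min b^T y  s.t.  A^T y >= c,  y >= 0.

So the dual LP is:
  minimize  7y1 + 6y2 + 14y3 + 35y4
  subject to:
    y1 + 3y3 + 3y4 >= 4
    y2 + 3y3 + 4y4 >= 6
    y1, y2, y3, y4 >= 0

Solving the primal: x* = (0, 4.6667).
  primal value c^T x* = 28.
Solving the dual: y* = (0, 0, 2, 0).
  dual value b^T y* = 28.
Strong duality: c^T x* = b^T y*. Confirmed.

28


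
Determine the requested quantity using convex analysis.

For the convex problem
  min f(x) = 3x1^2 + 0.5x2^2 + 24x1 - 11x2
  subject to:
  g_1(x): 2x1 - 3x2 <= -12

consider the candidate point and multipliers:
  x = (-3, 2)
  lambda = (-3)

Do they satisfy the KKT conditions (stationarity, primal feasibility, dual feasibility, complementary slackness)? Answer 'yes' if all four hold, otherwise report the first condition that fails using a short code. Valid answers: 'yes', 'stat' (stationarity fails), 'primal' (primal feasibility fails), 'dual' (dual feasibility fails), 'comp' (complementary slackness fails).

Gradient of f: grad f(x) = Q x + c = (6, -9)
Constraint values g_i(x) = a_i^T x - b_i:
  g_1((-3, 2)) = 0
Stationarity residual: grad f(x) + sum_i lambda_i a_i = (0, 0)
  -> stationarity OK
Primal feasibility (all g_i <= 0): OK
Dual feasibility (all lambda_i >= 0): FAILS
Complementary slackness (lambda_i * g_i(x) = 0 for all i): OK

Verdict: the first failing condition is dual_feasibility -> dual.

dual


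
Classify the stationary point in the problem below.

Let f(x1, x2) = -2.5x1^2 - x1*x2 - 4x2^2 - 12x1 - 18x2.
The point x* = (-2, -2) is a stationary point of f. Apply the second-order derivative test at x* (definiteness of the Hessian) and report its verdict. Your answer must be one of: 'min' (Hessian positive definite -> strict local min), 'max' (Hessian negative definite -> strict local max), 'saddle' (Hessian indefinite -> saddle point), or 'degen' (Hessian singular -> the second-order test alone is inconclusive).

Compute the Hessian H = grad^2 f:
  H = [[-5, -1], [-1, -8]]
Verify stationarity: grad f(x*) = H x* + g = (0, 0).
Eigenvalues of H: -8.3028, -4.6972.
Both eigenvalues < 0, so H is negative definite -> x* is a strict local max.

max


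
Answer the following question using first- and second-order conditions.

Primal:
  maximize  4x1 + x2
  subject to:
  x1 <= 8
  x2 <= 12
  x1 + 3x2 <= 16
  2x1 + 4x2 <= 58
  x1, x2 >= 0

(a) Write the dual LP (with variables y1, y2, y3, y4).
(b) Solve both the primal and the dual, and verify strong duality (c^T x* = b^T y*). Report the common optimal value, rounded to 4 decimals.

The standard primal-dual pair for 'max c^T x s.t. A x <= b, x >= 0' is:
  Dual:  min b^T y  s.t.  A^T y >= c,  y >= 0.

So the dual LP is:
  minimize  8y1 + 12y2 + 16y3 + 58y4
  subject to:
    y1 + y3 + 2y4 >= 4
    y2 + 3y3 + 4y4 >= 1
    y1, y2, y3, y4 >= 0

Solving the primal: x* = (8, 2.6667).
  primal value c^T x* = 34.6667.
Solving the dual: y* = (3.6667, 0, 0.3333, 0).
  dual value b^T y* = 34.6667.
Strong duality: c^T x* = b^T y*. Confirmed.

34.6667


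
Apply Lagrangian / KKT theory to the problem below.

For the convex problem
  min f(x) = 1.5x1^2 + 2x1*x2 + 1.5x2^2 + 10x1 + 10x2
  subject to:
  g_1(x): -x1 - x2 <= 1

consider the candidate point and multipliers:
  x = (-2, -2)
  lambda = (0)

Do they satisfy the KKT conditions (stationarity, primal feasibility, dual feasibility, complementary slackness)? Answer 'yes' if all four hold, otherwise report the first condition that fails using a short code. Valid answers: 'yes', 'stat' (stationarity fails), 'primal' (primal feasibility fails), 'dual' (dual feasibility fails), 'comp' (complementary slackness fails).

Gradient of f: grad f(x) = Q x + c = (0, 0)
Constraint values g_i(x) = a_i^T x - b_i:
  g_1((-2, -2)) = 3
Stationarity residual: grad f(x) + sum_i lambda_i a_i = (0, 0)
  -> stationarity OK
Primal feasibility (all g_i <= 0): FAILS
Dual feasibility (all lambda_i >= 0): OK
Complementary slackness (lambda_i * g_i(x) = 0 for all i): OK

Verdict: the first failing condition is primal_feasibility -> primal.

primal


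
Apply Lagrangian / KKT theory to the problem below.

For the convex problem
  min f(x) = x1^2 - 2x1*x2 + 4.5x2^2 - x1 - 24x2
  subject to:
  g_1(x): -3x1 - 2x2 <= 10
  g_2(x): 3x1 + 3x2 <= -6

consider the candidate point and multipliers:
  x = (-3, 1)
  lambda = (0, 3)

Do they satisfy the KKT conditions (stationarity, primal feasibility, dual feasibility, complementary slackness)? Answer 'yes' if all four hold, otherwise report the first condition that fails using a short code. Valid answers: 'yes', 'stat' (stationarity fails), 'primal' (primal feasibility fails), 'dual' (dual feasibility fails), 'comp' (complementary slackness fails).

Gradient of f: grad f(x) = Q x + c = (-9, -9)
Constraint values g_i(x) = a_i^T x - b_i:
  g_1((-3, 1)) = -3
  g_2((-3, 1)) = 0
Stationarity residual: grad f(x) + sum_i lambda_i a_i = (0, 0)
  -> stationarity OK
Primal feasibility (all g_i <= 0): OK
Dual feasibility (all lambda_i >= 0): OK
Complementary slackness (lambda_i * g_i(x) = 0 for all i): OK

Verdict: yes, KKT holds.

yes


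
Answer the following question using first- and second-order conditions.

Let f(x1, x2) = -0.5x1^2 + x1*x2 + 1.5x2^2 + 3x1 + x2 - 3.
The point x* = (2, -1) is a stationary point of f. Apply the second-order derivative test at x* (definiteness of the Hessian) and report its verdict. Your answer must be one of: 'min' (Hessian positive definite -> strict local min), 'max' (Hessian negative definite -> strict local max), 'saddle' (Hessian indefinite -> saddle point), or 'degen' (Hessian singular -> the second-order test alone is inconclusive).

Compute the Hessian H = grad^2 f:
  H = [[-1, 1], [1, 3]]
Verify stationarity: grad f(x*) = H x* + g = (0, 0).
Eigenvalues of H: -1.2361, 3.2361.
Eigenvalues have mixed signs, so H is indefinite -> x* is a saddle point.

saddle


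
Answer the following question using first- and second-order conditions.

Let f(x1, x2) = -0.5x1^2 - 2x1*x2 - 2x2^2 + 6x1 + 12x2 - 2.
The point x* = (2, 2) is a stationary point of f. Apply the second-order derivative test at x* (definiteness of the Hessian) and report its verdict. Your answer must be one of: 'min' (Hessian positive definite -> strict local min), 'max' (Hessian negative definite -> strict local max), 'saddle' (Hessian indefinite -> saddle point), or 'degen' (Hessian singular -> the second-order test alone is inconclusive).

Compute the Hessian H = grad^2 f:
  H = [[-1, -2], [-2, -4]]
Verify stationarity: grad f(x*) = H x* + g = (0, 0).
Eigenvalues of H: -5, 0.
H has a zero eigenvalue (singular; negative semidefinite but not definite), so H is neither positive definite, negative definite, nor indefinite. The second-order test alone is inconclusive -> degen.
(Indeed, f is constant along the null direction of H through x*, so x* is not a strict local extremum.)

degen


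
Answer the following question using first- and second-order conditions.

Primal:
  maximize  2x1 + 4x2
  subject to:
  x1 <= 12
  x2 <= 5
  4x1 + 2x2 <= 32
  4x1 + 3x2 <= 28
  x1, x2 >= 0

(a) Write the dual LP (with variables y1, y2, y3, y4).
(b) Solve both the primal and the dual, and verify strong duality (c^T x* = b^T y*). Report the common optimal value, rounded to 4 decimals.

The standard primal-dual pair for 'max c^T x s.t. A x <= b, x >= 0' is:
  Dual:  min b^T y  s.t.  A^T y >= c,  y >= 0.

So the dual LP is:
  minimize  12y1 + 5y2 + 32y3 + 28y4
  subject to:
    y1 + 4y3 + 4y4 >= 2
    y2 + 2y3 + 3y4 >= 4
    y1, y2, y3, y4 >= 0

Solving the primal: x* = (3.25, 5).
  primal value c^T x* = 26.5.
Solving the dual: y* = (0, 2.5, 0, 0.5).
  dual value b^T y* = 26.5.
Strong duality: c^T x* = b^T y*. Confirmed.

26.5


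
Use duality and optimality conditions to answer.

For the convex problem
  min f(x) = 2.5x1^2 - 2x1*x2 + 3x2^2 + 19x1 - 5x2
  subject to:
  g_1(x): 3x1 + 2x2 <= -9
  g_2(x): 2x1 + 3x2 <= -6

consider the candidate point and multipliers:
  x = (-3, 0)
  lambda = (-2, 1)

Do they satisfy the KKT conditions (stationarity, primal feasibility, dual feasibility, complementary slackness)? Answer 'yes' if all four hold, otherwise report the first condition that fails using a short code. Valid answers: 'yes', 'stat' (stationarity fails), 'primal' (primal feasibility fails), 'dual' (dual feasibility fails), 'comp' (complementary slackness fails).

Gradient of f: grad f(x) = Q x + c = (4, 1)
Constraint values g_i(x) = a_i^T x - b_i:
  g_1((-3, 0)) = 0
  g_2((-3, 0)) = 0
Stationarity residual: grad f(x) + sum_i lambda_i a_i = (0, 0)
  -> stationarity OK
Primal feasibility (all g_i <= 0): OK
Dual feasibility (all lambda_i >= 0): FAILS
Complementary slackness (lambda_i * g_i(x) = 0 for all i): OK

Verdict: the first failing condition is dual_feasibility -> dual.

dual


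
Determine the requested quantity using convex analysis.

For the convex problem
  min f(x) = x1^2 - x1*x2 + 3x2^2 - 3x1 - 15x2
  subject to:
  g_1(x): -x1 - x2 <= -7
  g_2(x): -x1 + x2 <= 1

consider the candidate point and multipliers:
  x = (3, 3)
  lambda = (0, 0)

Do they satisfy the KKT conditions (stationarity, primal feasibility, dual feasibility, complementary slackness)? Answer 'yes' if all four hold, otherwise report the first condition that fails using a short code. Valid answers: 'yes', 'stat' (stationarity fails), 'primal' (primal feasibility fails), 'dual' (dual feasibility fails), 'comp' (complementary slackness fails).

Gradient of f: grad f(x) = Q x + c = (0, 0)
Constraint values g_i(x) = a_i^T x - b_i:
  g_1((3, 3)) = 1
  g_2((3, 3)) = -1
Stationarity residual: grad f(x) + sum_i lambda_i a_i = (0, 0)
  -> stationarity OK
Primal feasibility (all g_i <= 0): FAILS
Dual feasibility (all lambda_i >= 0): OK
Complementary slackness (lambda_i * g_i(x) = 0 for all i): OK

Verdict: the first failing condition is primal_feasibility -> primal.

primal


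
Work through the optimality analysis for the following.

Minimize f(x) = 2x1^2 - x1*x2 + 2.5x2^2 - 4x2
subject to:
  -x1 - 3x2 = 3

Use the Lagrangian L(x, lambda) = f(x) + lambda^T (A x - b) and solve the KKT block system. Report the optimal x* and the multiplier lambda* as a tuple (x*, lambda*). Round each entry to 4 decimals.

Form the Lagrangian:
  L(x, lambda) = (1/2) x^T Q x + c^T x + lambda^T (A x - b)
Stationarity (grad_x L = 0): Q x + c + A^T lambda = 0.
Primal feasibility: A x = b.

This gives the KKT block system:
  [ Q   A^T ] [ x     ]   [-c ]
  [ A    0  ] [ lambda ] = [ b ]

Solving the linear system:
  x*      = (-0.766, -0.7447)
  lambda* = (-2.3191)
  f(x*)   = 4.9681

x* = (-0.766, -0.7447), lambda* = (-2.3191)


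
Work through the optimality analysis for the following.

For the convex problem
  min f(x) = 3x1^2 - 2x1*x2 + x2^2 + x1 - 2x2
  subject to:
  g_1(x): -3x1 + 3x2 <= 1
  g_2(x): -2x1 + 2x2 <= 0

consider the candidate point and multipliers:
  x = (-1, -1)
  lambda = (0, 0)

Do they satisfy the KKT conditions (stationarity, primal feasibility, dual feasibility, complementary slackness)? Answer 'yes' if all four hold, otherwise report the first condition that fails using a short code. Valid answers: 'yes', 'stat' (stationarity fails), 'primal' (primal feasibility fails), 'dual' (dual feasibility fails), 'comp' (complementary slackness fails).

Gradient of f: grad f(x) = Q x + c = (-3, -2)
Constraint values g_i(x) = a_i^T x - b_i:
  g_1((-1, -1)) = -1
  g_2((-1, -1)) = 0
Stationarity residual: grad f(x) + sum_i lambda_i a_i = (-3, -2)
  -> stationarity FAILS
Primal feasibility (all g_i <= 0): OK
Dual feasibility (all lambda_i >= 0): OK
Complementary slackness (lambda_i * g_i(x) = 0 for all i): OK

Verdict: the first failing condition is stationarity -> stat.

stat


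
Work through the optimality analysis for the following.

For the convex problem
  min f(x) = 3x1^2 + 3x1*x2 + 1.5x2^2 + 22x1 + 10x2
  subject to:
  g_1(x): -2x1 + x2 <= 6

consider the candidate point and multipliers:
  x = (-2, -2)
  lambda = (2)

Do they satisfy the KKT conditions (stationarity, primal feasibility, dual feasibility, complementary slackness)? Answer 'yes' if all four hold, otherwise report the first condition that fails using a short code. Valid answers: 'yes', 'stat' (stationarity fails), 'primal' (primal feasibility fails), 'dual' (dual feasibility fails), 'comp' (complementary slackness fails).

Gradient of f: grad f(x) = Q x + c = (4, -2)
Constraint values g_i(x) = a_i^T x - b_i:
  g_1((-2, -2)) = -4
Stationarity residual: grad f(x) + sum_i lambda_i a_i = (0, 0)
  -> stationarity OK
Primal feasibility (all g_i <= 0): OK
Dual feasibility (all lambda_i >= 0): OK
Complementary slackness (lambda_i * g_i(x) = 0 for all i): FAILS

Verdict: the first failing condition is complementary_slackness -> comp.

comp


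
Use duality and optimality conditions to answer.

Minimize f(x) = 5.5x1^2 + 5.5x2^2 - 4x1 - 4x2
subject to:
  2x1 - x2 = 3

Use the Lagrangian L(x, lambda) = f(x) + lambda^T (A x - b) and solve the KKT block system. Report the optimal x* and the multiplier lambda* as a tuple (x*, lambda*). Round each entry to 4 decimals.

Form the Lagrangian:
  L(x, lambda) = (1/2) x^T Q x + c^T x + lambda^T (A x - b)
Stationarity (grad_x L = 0): Q x + c + A^T lambda = 0.
Primal feasibility: A x = b.

This gives the KKT block system:
  [ Q   A^T ] [ x     ]   [-c ]
  [ A    0  ] [ lambda ] = [ b ]

Solving the linear system:
  x*      = (1.4182, -0.1636)
  lambda* = (-5.8)
  f(x*)   = 6.1909

x* = (1.4182, -0.1636), lambda* = (-5.8)


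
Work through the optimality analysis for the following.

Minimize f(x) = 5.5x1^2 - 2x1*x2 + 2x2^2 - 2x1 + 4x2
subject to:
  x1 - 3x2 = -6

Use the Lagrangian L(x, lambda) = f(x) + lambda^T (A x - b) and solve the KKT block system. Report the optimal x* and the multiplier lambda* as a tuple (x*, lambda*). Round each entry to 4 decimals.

Form the Lagrangian:
  L(x, lambda) = (1/2) x^T Q x + c^T x + lambda^T (A x - b)
Stationarity (grad_x L = 0): Q x + c + A^T lambda = 0.
Primal feasibility: A x = b.

This gives the KKT block system:
  [ Q   A^T ] [ x     ]   [-c ]
  [ A    0  ] [ lambda ] = [ b ]

Solving the linear system:
  x*      = (0.1978, 2.0659)
  lambda* = (3.956)
  f(x*)   = 15.8022

x* = (0.1978, 2.0659), lambda* = (3.956)


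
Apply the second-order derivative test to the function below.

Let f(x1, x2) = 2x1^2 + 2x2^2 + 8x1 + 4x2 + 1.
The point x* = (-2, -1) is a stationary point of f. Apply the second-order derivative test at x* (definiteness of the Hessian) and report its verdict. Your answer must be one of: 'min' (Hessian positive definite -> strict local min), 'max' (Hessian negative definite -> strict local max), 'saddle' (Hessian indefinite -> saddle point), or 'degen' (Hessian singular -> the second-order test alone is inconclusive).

Compute the Hessian H = grad^2 f:
  H = [[4, 0], [0, 4]]
Verify stationarity: grad f(x*) = H x* + g = (0, 0).
Eigenvalues of H: 4, 4.
Both eigenvalues > 0, so H is positive definite -> x* is a strict local min.

min


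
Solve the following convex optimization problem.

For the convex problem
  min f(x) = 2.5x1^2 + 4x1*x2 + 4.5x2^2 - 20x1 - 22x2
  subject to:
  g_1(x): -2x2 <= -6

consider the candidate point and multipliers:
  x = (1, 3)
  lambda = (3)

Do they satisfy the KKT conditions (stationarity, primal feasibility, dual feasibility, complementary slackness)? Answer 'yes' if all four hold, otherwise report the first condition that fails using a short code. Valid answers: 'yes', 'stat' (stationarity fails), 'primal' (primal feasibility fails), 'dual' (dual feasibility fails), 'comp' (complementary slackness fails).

Gradient of f: grad f(x) = Q x + c = (-3, 9)
Constraint values g_i(x) = a_i^T x - b_i:
  g_1((1, 3)) = 0
Stationarity residual: grad f(x) + sum_i lambda_i a_i = (-3, 3)
  -> stationarity FAILS
Primal feasibility (all g_i <= 0): OK
Dual feasibility (all lambda_i >= 0): OK
Complementary slackness (lambda_i * g_i(x) = 0 for all i): OK

Verdict: the first failing condition is stationarity -> stat.

stat


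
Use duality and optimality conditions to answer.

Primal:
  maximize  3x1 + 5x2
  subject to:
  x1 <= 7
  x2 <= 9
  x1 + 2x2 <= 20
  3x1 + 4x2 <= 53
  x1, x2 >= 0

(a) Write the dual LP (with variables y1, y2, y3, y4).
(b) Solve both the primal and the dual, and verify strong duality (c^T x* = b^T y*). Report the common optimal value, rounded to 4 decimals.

The standard primal-dual pair for 'max c^T x s.t. A x <= b, x >= 0' is:
  Dual:  min b^T y  s.t.  A^T y >= c,  y >= 0.

So the dual LP is:
  minimize  7y1 + 9y2 + 20y3 + 53y4
  subject to:
    y1 + y3 + 3y4 >= 3
    y2 + 2y3 + 4y4 >= 5
    y1, y2, y3, y4 >= 0

Solving the primal: x* = (7, 6.5).
  primal value c^T x* = 53.5.
Solving the dual: y* = (0.5, 0, 2.5, 0).
  dual value b^T y* = 53.5.
Strong duality: c^T x* = b^T y*. Confirmed.

53.5


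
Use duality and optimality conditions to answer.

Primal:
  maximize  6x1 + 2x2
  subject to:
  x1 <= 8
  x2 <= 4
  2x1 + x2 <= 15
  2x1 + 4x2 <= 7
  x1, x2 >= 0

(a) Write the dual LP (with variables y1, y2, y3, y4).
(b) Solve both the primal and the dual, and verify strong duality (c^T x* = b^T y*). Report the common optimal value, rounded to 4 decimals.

The standard primal-dual pair for 'max c^T x s.t. A x <= b, x >= 0' is:
  Dual:  min b^T y  s.t.  A^T y >= c,  y >= 0.

So the dual LP is:
  minimize  8y1 + 4y2 + 15y3 + 7y4
  subject to:
    y1 + 2y3 + 2y4 >= 6
    y2 + y3 + 4y4 >= 2
    y1, y2, y3, y4 >= 0

Solving the primal: x* = (3.5, 0).
  primal value c^T x* = 21.
Solving the dual: y* = (0, 0, 0, 3).
  dual value b^T y* = 21.
Strong duality: c^T x* = b^T y*. Confirmed.

21


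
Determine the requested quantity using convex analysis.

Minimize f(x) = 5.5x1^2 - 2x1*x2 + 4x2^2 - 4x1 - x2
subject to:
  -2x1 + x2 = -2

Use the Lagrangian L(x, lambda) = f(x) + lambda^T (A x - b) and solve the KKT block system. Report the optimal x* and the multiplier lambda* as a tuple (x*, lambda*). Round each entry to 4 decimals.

Form the Lagrangian:
  L(x, lambda) = (1/2) x^T Q x + c^T x + lambda^T (A x - b)
Stationarity (grad_x L = 0): Q x + c + A^T lambda = 0.
Primal feasibility: A x = b.

This gives the KKT block system:
  [ Q   A^T ] [ x     ]   [-c ]
  [ A    0  ] [ lambda ] = [ b ]

Solving the linear system:
  x*      = (0.9714, -0.0571)
  lambda* = (3.4)
  f(x*)   = 1.4857

x* = (0.9714, -0.0571), lambda* = (3.4)


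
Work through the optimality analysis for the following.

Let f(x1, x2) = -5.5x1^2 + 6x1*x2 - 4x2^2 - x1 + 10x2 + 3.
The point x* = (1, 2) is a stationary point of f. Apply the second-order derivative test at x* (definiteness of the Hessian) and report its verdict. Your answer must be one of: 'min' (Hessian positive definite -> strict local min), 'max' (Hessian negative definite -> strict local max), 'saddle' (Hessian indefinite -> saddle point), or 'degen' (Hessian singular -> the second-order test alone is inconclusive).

Compute the Hessian H = grad^2 f:
  H = [[-11, 6], [6, -8]]
Verify stationarity: grad f(x*) = H x* + g = (0, 0).
Eigenvalues of H: -15.6847, -3.3153.
Both eigenvalues < 0, so H is negative definite -> x* is a strict local max.

max


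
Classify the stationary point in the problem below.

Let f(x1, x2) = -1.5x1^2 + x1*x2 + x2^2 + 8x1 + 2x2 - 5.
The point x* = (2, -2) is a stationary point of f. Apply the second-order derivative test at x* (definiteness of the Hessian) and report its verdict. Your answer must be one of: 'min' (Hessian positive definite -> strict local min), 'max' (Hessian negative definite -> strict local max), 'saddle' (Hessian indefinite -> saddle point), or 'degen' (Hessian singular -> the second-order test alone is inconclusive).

Compute the Hessian H = grad^2 f:
  H = [[-3, 1], [1, 2]]
Verify stationarity: grad f(x*) = H x* + g = (0, 0).
Eigenvalues of H: -3.1926, 2.1926.
Eigenvalues have mixed signs, so H is indefinite -> x* is a saddle point.

saddle


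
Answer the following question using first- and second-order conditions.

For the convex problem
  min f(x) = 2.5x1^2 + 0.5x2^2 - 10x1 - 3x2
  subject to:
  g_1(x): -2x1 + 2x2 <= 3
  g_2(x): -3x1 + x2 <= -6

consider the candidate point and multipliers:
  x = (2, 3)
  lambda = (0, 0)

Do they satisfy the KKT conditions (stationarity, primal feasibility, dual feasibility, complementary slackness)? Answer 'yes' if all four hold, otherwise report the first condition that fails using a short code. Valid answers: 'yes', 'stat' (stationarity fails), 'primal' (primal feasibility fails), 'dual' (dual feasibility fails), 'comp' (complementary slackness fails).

Gradient of f: grad f(x) = Q x + c = (0, 0)
Constraint values g_i(x) = a_i^T x - b_i:
  g_1((2, 3)) = -1
  g_2((2, 3)) = 3
Stationarity residual: grad f(x) + sum_i lambda_i a_i = (0, 0)
  -> stationarity OK
Primal feasibility (all g_i <= 0): FAILS
Dual feasibility (all lambda_i >= 0): OK
Complementary slackness (lambda_i * g_i(x) = 0 for all i): OK

Verdict: the first failing condition is primal_feasibility -> primal.

primal


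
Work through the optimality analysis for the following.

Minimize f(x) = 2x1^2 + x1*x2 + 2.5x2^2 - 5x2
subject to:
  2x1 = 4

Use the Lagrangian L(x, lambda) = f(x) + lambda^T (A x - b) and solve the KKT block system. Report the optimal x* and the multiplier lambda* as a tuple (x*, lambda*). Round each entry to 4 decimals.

Form the Lagrangian:
  L(x, lambda) = (1/2) x^T Q x + c^T x + lambda^T (A x - b)
Stationarity (grad_x L = 0): Q x + c + A^T lambda = 0.
Primal feasibility: A x = b.

This gives the KKT block system:
  [ Q   A^T ] [ x     ]   [-c ]
  [ A    0  ] [ lambda ] = [ b ]

Solving the linear system:
  x*      = (2, 0.6)
  lambda* = (-4.3)
  f(x*)   = 7.1

x* = (2, 0.6), lambda* = (-4.3)


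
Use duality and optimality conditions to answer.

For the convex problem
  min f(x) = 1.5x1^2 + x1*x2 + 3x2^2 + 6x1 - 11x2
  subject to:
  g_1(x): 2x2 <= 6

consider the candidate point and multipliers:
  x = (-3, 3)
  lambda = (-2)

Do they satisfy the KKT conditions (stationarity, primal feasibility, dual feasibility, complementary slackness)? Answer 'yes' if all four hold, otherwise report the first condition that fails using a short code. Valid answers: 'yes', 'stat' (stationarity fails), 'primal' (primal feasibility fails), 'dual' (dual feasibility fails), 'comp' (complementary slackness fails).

Gradient of f: grad f(x) = Q x + c = (0, 4)
Constraint values g_i(x) = a_i^T x - b_i:
  g_1((-3, 3)) = 0
Stationarity residual: grad f(x) + sum_i lambda_i a_i = (0, 0)
  -> stationarity OK
Primal feasibility (all g_i <= 0): OK
Dual feasibility (all lambda_i >= 0): FAILS
Complementary slackness (lambda_i * g_i(x) = 0 for all i): OK

Verdict: the first failing condition is dual_feasibility -> dual.

dual


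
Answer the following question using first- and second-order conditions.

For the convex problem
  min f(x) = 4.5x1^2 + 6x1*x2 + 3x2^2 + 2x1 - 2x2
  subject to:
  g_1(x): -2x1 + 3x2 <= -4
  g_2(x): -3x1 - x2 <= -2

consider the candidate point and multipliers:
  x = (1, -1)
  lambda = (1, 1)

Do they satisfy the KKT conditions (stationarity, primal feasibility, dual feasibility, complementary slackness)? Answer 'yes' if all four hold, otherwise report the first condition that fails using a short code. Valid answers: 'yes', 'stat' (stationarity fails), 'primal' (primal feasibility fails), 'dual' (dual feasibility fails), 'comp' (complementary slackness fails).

Gradient of f: grad f(x) = Q x + c = (5, -2)
Constraint values g_i(x) = a_i^T x - b_i:
  g_1((1, -1)) = -1
  g_2((1, -1)) = 0
Stationarity residual: grad f(x) + sum_i lambda_i a_i = (0, 0)
  -> stationarity OK
Primal feasibility (all g_i <= 0): OK
Dual feasibility (all lambda_i >= 0): OK
Complementary slackness (lambda_i * g_i(x) = 0 for all i): FAILS

Verdict: the first failing condition is complementary_slackness -> comp.

comp


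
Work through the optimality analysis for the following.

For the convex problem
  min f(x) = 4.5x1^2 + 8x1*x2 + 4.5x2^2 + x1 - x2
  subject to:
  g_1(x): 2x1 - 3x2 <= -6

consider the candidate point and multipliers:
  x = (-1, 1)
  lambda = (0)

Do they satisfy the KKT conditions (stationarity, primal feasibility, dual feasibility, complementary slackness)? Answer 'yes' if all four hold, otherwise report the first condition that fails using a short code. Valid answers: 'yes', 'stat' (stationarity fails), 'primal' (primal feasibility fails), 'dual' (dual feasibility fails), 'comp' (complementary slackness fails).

Gradient of f: grad f(x) = Q x + c = (0, 0)
Constraint values g_i(x) = a_i^T x - b_i:
  g_1((-1, 1)) = 1
Stationarity residual: grad f(x) + sum_i lambda_i a_i = (0, 0)
  -> stationarity OK
Primal feasibility (all g_i <= 0): FAILS
Dual feasibility (all lambda_i >= 0): OK
Complementary slackness (lambda_i * g_i(x) = 0 for all i): OK

Verdict: the first failing condition is primal_feasibility -> primal.

primal


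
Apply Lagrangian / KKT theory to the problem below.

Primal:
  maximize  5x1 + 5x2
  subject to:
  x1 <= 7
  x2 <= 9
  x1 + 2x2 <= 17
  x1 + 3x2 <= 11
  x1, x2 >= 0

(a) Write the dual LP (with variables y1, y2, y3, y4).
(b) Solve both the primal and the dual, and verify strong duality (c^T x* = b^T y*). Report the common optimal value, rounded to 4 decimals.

The standard primal-dual pair for 'max c^T x s.t. A x <= b, x >= 0' is:
  Dual:  min b^T y  s.t.  A^T y >= c,  y >= 0.

So the dual LP is:
  minimize  7y1 + 9y2 + 17y3 + 11y4
  subject to:
    y1 + y3 + y4 >= 5
    y2 + 2y3 + 3y4 >= 5
    y1, y2, y3, y4 >= 0

Solving the primal: x* = (7, 1.3333).
  primal value c^T x* = 41.6667.
Solving the dual: y* = (3.3333, 0, 0, 1.6667).
  dual value b^T y* = 41.6667.
Strong duality: c^T x* = b^T y*. Confirmed.

41.6667
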